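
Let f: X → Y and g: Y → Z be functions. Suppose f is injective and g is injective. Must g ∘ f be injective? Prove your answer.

injective

Suppose (g ∘ f)(x_1) = (g ∘ f)(x_2), i.e. g(f(x_1)) = g(f(x_2)).
Since g is injective, f(x_1) = f(x_2). Since f is injective, x_1 = x_2. Thus g ∘ f is injective.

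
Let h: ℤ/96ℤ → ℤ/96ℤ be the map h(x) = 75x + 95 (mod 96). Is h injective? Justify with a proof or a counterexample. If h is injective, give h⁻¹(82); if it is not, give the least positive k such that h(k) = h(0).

32

Recall that h is injective when h(x_1) = h(x_2) forces x_1 = x_2.
We have gcd(75, 96) = 3 > 1. Taking x_1 = 0 and x_2 = 32: h(0) = 95 and h(32) = 75·32 + 95 = 2495 ≡ 95 (mod 96).
So h(0) = h(32) while 0 ≠ 32, so h is not injective.
Since h is not injective, we find the least positive k with h(k) = h(0): this means 75k ≡ 0 (mod 96), i.e. 96 ∣ 75k. Since gcd(75, 96) = 3, dividing through by 3 this holds exactly when 32 ∣ 25k, and as gcd(25, 32) = 1, exactly when 32 ∣ k.
The smallest positive such k is 32.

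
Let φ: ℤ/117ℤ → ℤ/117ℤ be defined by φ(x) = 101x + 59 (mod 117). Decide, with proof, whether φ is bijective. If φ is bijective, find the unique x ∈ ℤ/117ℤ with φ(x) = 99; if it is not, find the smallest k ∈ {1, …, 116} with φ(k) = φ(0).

Suppose φ(u) = φ(v) in ℤ/117ℤ. Then 101u + 59 ≡ 101v + 59 (mod 117), thus 101(u − v) ≡ 0 (mod 117).
Since gcd(101, 117) = 1, 101 is invertible modulo 117, therefore u − v ≡ 0 (mod 117), i.e. u = v.
We now compute 101⁻¹ mod 117 explicitly. Euclid's algorithm: 117 = 1·101 + 16, 101 = 6·16 + 5, 16 = 3·5 + 1; back-substituting gives 1 = 95·101 − 82·117, so 101⁻¹ ≡ 95 (mod 117).
Then y ↦ 95(y − 59) is a two-sided inverse to φ, so every y ∈ ℤ/117ℤ has a preimage.
Therefore φ is bijective.
Since φ is bijective, we find φ⁻¹(99): we need 101x ≡ 99 − 59 ≡ 40 (mod 117). Using 101⁻¹ = 95: x ≡ 95·40 = 3800 = 32·117 + 56, so x = 56.
Check: φ(56) = 101·56 + 59 = 5715 = 48·117 + 99 ≡ 99 (mod 117).

56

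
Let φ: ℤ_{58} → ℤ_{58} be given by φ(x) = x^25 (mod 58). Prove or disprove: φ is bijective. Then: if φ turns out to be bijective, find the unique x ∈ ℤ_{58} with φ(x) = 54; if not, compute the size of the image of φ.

Computing x^25 mod 58 for each x (by repeated squaring, reducing mod 58 at every step), the values φ(0), φ(1), …, φ(57) are: 0, 1, 40, 43, 34, 13, 38, 23, 26, 51, 56, 19, 12, 33, 50, 37, 54, 17, 10, 31, 36, 3, 6, 49, 16, 53, 44, 47, 28, 29, 30, 11, 14, 5, 42, 9, 52, 55, 22, 27, 48, 41, 4, 21, 8, 25, 46, 39, 2, 7, 32, 35, 20, 45, 24, 15, 18, 57.
Every element of ℤ_{58} appears exactly once in this list, so φ is a bijection, and in particular bijective.
Since φ is bijective, we read off the preimage of 54 from the same table: φ(16) = 54, so φ⁻¹(54) = 16.

16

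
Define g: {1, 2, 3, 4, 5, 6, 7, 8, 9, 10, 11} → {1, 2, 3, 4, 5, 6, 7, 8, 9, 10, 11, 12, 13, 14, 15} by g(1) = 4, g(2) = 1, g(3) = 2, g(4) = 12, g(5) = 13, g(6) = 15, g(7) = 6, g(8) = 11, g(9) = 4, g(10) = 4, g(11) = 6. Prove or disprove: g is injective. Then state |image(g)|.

g(1) = 4 = g(9) with 1 ≠ 9, so g is not injective.
The image of g is {1, 2, 4, 6, 11, 12, 13, 15}, which has 8 elements.

8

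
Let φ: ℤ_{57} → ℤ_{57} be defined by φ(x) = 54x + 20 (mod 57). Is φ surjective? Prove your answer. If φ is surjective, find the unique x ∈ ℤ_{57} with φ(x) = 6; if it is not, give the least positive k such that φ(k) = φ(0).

19

Since gcd(54, 57) = 3, we have 54x ≡ 0 (mod 3) for all x, so φ(x) ≡ 2 (mod 3).
But 0 ≢ 2 (mod 3), so 0 ∈ ℤ_{57} has no preimage. So φ is not surjective.
Since φ is not surjective, we find the least positive k with φ(k) = φ(0): this means 54k ≡ 0 (mod 57), i.e. 57 ∣ 54k. Since gcd(54, 57) = 3, dividing through by 3 this holds exactly when 19 ∣ 18k, and as gcd(18, 19) = 1, exactly when 19 ∣ k.
The smallest positive such k is 19.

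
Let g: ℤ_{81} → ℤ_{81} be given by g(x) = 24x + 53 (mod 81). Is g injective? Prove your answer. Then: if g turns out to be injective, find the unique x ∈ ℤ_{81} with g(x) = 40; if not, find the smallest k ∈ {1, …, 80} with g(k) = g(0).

We have gcd(24, 81) = 3 > 1. Taking s = 0 and t = 27: g(0) = 53 and g(27) = 24·27 + 53 = 701 ≡ 53 (mod 81).
So g(0) = g(27) while 0 ≠ 27, therefore g is not injective.
Since g is not injective, we find the least positive k with g(k) = g(0): this means 24k ≡ 0 (mod 81), i.e. 81 ∣ 24k. Since gcd(24, 81) = 3, dividing through by 3 this holds exactly when 27 ∣ 8k, and as gcd(8, 27) = 1, exactly when 27 ∣ k.
The smallest positive such k is 27.

27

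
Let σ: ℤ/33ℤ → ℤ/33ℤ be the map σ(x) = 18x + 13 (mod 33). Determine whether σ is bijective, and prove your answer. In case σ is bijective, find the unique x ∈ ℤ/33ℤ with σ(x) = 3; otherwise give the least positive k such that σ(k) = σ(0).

We have gcd(18, 33) = 3 > 1. Taking u = 0 and v = 11: σ(0) = 13 and σ(11) = 18·11 + 13 = 211 ≡ 13 (mod 33).
So σ(0) = σ(11) while 0 ≠ 11, so σ is not injective, hence not bijective.
Since σ is not bijective, we find the least positive k with σ(k) = σ(0): this means 18k ≡ 0 (mod 33), i.e. 33 ∣ 18k. Since gcd(18, 33) = 3, dividing through by 3 this holds exactly when 11 ∣ 6k, and as gcd(6, 11) = 1, exactly when 11 ∣ k.
The smallest positive such k is 11.

11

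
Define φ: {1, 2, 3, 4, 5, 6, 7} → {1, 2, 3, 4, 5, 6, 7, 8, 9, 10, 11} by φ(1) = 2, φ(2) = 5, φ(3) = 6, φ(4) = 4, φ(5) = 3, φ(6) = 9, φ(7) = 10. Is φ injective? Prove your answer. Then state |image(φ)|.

7

The values φ(1), …, φ(7) are 2, 5, 6, 4, 3, 9, 10 — all distinct.
So φ(x_1) = φ(x_2) only when x_1 = x_2, and φ is injective.
The image of φ is {2, 3, 4, 5, 6, 9, 10}, which has 7 elements.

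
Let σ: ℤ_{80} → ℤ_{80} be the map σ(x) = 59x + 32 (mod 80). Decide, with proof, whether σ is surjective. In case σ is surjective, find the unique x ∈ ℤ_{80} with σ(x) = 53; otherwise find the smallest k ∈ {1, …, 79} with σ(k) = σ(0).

By definition, surjectivity means every element of the codomain has a preimage under σ.
Since gcd(59, 80) = 1, 59 is invertible modulo 80. Euclid's algorithm: 80 = 1·59 + 21, 59 = 2·21 + 17, 21 = 1·17 + 4, 17 = 4·4 + 1; back-substituting gives 1 = 19·59 − 14·80, so 59⁻¹ ≡ 19 (mod 80).
For any y ∈ ℤ_{80}, x = 19(y − 32) mod 80 satisfies σ(x) = 59·19(y − 32) + 32 ≡ y (since 59·19 ≡ 1 mod 80). So every y has a preimage.
So σ is surjective.
Since σ is surjective, we compute σ⁻¹(53): solve 59x + 32 ≡ 53 (mod 80), i.e. 59x ≡ 21 (mod 80).
Multiplying by 59⁻¹ = 19 gives x ≡ 19·21 = 399 = 4·80 + 79 ≡ 79 (mod 80).
Check: σ(79) = 59·79 + 32 = 4693 = 58·80 + 53 ≡ 53 (mod 80).

79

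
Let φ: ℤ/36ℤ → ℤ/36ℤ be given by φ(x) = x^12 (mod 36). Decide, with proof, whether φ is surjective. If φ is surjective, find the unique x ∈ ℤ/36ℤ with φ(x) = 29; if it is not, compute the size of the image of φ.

4

φ(2): Repeated squaring mod 36: 2^1 ≡ 2, 2^2 ≡ 2² = 4, 2^4 ≡ 4² = 16, 2^8 ≡ 16² = 256 ≡ 4. Since 12 = 8 + 4, 2^12 ≡ 4·16: 4·16 = 64 ≡ 28. So 2^12 ≡ 28 (mod 36).
φ(4): Repeated squaring mod 36: 4^1 ≡ 4, 4^2 ≡ 4² = 16, 4^4 ≡ 16² = 256 ≡ 4, 4^8 ≡ 4² = 16. Since 12 = 8 + 4, 4^12 ≡ 16·4: 16·4 = 64 ≡ 28. So 4^12 ≡ 28 (mod 36).
So φ(2) = φ(4) = 28 while 2 ≠ 4, thus φ is not injective.
A non-injective map from the 36-element set ℤ/36ℤ to itself takes at most 35 distinct values, so it cannot be surjective. So φ is not surjective.
Since φ is not surjective, we determine |image(φ)|. Computing x^12 mod 36 for each x (by repeated squaring, reducing mod 36 at every step), the values φ(0), φ(1), …, φ(35) are: 0, 1, 28, 9, 28, 1, 0, 1, 28, 9, 28, 1, 0, 1, 28, 9, 28, 1, 0, 1, 28, 9, 28, 1, 0, 1, 28, 9, 28, 1, 0, 1, 28, 9, 28, 1.
The distinct values are {0, 1, 9, 28}; there are 4 of them.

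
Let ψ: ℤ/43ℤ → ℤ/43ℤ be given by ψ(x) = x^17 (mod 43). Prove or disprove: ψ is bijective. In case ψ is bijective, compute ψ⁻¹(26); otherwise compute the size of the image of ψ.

Since 43 is prime, the nonzero elements of ℤ/43ℤ form a cyclic group of order 42.
As gcd(17, 42) = 1, raising to the 17th power is a bijection on this group: if u^17 ≡ v^17 then (uv^{−1})^17 = 1, and the only element of order dividing gcd(17, 42) = 1 is 1, so u = v.
With ψ(0) = 0 this makes ψ injective on all of ℤ/43ℤ, hence bijective (finite equal-size domain and codomain). In particular ψ is bijective.
Since ψ is bijective, we find the preimage of 26. The inverse of x ↦ x^17 on (ℤ/43ℤ)^× is x ↦ x^5, because 17·5 = 85 = 2·42 + 1 ≡ 1 (mod 42) and x^{42} = 1 for x ≠ 0 (Fermat). So ψ⁻¹(26) = 26^5 mod 43.
Repeated squaring mod 43: 26^1 ≡ 26, 26^2 ≡ 26² = 676 ≡ 31, 26^4 ≡ 31² = 961 ≡ 15. Since 5 = 4 + 1, 26^5 ≡ 15·26: 15·26 = 390 ≡ 3. So 26^5 ≡ 3 (mod 43).
Hence ψ⁻¹(26) = 3.

3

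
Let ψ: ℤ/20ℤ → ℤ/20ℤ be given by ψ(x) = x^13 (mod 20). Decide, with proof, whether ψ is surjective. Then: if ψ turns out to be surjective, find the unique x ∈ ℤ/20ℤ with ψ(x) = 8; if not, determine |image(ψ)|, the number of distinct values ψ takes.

ψ(0) = 0^13 = 0.
ψ(10): Repeated squaring mod 20: 10^1 ≡ 10, 10^2 ≡ 10² = 100 ≡ 0, 10^4 ≡ 0² = 0, 10^8 ≡ 0² = 0. Since 13 = 8 + 4 + 1, 10^13 ≡ 0·0·10: 0·0 = 0, then 0·10 = 0. So 10^13 ≡ 0 (mod 20).
So ψ(0) = ψ(10) = 0 while 0 ≠ 10, therefore ψ is not injective.
A non-injective map from the 20-element set ℤ/20ℤ to itself takes at most 19 distinct values, so it cannot be surjective. Thus ψ is not surjective.
Since ψ is not surjective, we determine |image(ψ)|. Computing x^13 mod 20 for each x (by repeated squaring, reducing mod 20 at every step), the values ψ(0), ψ(1), …, ψ(19) are: 0, 1, 12, 3, 4, 5, 16, 7, 8, 9, 0, 11, 12, 13, 4, 15, 16, 17, 8, 19.
The distinct values are {0, 1, 3, 4, 5, 7, 8, 9, 11, 12, 13, 15, 16, 17, 19}; there are 15 of them.

15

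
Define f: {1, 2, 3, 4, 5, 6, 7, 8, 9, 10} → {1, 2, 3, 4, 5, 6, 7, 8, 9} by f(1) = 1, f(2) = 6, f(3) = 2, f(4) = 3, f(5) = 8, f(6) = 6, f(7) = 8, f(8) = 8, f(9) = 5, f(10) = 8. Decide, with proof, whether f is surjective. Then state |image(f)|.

6

No element maps to 4, so f is not surjective.
The image of f is {1, 2, 3, 5, 6, 8}, which has 6 elements.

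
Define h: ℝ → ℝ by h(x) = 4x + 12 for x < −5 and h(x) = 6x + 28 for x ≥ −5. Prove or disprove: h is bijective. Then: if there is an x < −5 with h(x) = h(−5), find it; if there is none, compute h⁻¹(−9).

Both pieces are strictly increasing (slopes 4 and 6), so each is injective on its own interval.
The left piece maps (−∞, −5) onto (−∞, −8); the right piece maps [−5, ∞) onto [−2, ∞).
The images leave a gap (−8 has no preimage), so h is not surjective, hence not bijective.
Because the two images are disjoint, no x < −5 has h(x) = h(−5), so we compute h⁻¹(−9): −9 lies in (−∞, −8), so solve 4x + 12 = −9: x = (−9 − 12)/4 = −21/4.

-21/4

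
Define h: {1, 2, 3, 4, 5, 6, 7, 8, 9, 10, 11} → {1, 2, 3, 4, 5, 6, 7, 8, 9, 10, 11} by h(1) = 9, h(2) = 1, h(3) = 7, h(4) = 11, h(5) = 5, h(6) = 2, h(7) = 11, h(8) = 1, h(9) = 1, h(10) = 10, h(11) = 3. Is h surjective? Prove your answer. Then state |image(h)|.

8

No element maps to 4, so h is not surjective.
The image of h is {1, 2, 3, 5, 7, 9, 10, 11}, which has 8 elements.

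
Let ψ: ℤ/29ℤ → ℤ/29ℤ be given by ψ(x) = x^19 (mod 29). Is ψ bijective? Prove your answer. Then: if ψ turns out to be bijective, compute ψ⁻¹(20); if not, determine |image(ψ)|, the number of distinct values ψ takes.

25

Since 29 is prime, the nonzero elements of ℤ/29ℤ form a cyclic group of order 28.
As gcd(19, 28) = 1, raising to the 19th power is a bijection on this group: if u^19 ≡ v^19 then (uv^{−1})^19 = 1, and the only element of order dividing gcd(19, 28) = 1 is 1, so u = v.
With ψ(0) = 0 this makes ψ injective on all of ℤ/29ℤ, hence bijective (finite equal-size domain and codomain). In particular ψ is bijective.
Since ψ is bijective, we find the preimage of 20. The inverse of x ↦ x^19 on (ℤ/29ℤ)^× is x ↦ x^3, because 19·3 = 57 = 2·28 + 1 ≡ 1 (mod 28) and x^{28} = 1 for x ≠ 0 (Fermat). So ψ⁻¹(20) = 20^3 mod 29.
Repeated squaring mod 29: 20^1 ≡ 20, 20^2 ≡ 20² = 400 ≡ 23. Since 3 = 2 + 1, 20^3 ≡ 23·20: 23·20 = 460 ≡ 25. So 20^3 ≡ 25 (mod 29).
Hence ψ⁻¹(20) = 25.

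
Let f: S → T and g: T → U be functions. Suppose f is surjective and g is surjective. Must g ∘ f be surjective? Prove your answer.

Let c ∈ U. Since g is surjective, there is b ∈ T with g(b) = c. Since f is surjective, there is a ∈ S with f(a) = b.
Then (g ∘ f)(a) = g(b) = c. So g ∘ f is surjective.

surjective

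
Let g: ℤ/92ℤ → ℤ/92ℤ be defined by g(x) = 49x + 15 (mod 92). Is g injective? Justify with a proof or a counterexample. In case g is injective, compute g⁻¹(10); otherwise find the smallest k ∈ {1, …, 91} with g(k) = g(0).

75

Recall that g is injective when g(x_1) = g(x_2) forces x_1 = x_2.
Suppose g(x_1) = g(x_2) in ℤ/92ℤ. Then 49x_1 + 15 ≡ 49x_2 + 15 (mod 92), thus 49(x_1 − x_2) ≡ 0 (mod 92).
Since gcd(49, 92) = 1, 49 is invertible modulo 92, thus x_1 − x_2 ≡ 0 (mod 92), i.e. x_1 = x_2.
Hence g is injective.
We now compute 49⁻¹ mod 92 explicitly. Euclid's algorithm: 92 = 1·49 + 43, 49 = 1·43 + 6, 43 = 7·6 + 1; back-substituting gives 1 = 77·49 − 41·92, so 49⁻¹ ≡ 77 (mod 92).
Since g is injective, we compute g⁻¹(10): solve 49x + 15 ≡ 10 (mod 92), i.e. 49x ≡ 87 (mod 92).
Multiplying by 49⁻¹ = 77 gives x ≡ 77·87 = 6699 = 72·92 + 75 ≡ 75 (mod 92).
Check: g(75) = 49·75 + 15 = 3690 = 40·92 + 10 ≡ 10 (mod 92).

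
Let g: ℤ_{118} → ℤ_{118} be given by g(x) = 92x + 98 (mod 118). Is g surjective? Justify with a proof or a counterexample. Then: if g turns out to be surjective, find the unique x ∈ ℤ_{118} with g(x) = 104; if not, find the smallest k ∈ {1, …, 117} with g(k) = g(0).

59

Since gcd(92, 118) = 2, we have 92x ≡ 0 (mod 2) for all x, so g(x) ≡ 0 (mod 2).
But 1 ≢ 0 (mod 2), so 1 ∈ ℤ_{118} has no preimage. Thus g is not surjective.
Since g is not surjective, we find the least positive k with g(k) = g(0): this means 92k ≡ 0 (mod 118), i.e. 118 ∣ 92k. Since gcd(92, 118) = 2, dividing through by 2 this holds exactly when 59 ∣ 46k, and as gcd(46, 59) = 1, exactly when 59 ∣ k.
The smallest positive such k is 59.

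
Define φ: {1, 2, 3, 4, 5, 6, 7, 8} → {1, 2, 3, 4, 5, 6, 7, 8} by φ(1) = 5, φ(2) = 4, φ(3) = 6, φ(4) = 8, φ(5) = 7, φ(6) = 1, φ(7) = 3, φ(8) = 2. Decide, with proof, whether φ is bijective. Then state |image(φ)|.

The values 5, 4, 6, 8, 7, 1, 3, 2 are a permutation of {1, 2, 3, 4, 5, 6, 7, 8}: each element appears exactly once.
So φ is injective and surjective, hence bijective.
The image of φ is {1, 2, 3, 4, 5, 6, 7, 8}, which has 8 elements.

8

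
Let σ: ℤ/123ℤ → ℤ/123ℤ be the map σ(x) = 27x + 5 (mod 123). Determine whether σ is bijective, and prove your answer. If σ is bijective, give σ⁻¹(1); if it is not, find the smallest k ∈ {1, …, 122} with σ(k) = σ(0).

41

We have gcd(27, 123) = 3 > 1. Taking a = 0 and b = 41: σ(0) = 5 and σ(41) = 27·41 + 5 = 1112 ≡ 5 (mod 123).
So σ(0) = σ(41) while 0 ≠ 41, so σ is not injective, hence not bijective.
Since σ is not bijective, we find the least positive k with σ(k) = σ(0): this means 27k ≡ 0 (mod 123), i.e. 123 ∣ 27k. Since gcd(27, 123) = 3, dividing through by 3 this holds exactly when 41 ∣ 9k, and as gcd(9, 41) = 1, exactly when 41 ∣ k.
The smallest positive such k is 41.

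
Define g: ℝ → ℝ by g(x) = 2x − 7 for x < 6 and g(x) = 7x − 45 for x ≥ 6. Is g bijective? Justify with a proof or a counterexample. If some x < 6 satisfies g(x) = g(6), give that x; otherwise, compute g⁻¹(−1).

2

Both pieces are strictly increasing (slopes 2 and 7), so each is injective on its own interval.
The left piece maps (−∞, 6) onto (−∞, 5); the right piece maps [6, ∞) onto [−3, ∞).
These images overlap. In particular g(6) = −3 (right piece), and solving 2x − 7 = −3 on the left piece gives x = 2 < 6.
So g(2) = g(6) with 2 ≠ 6, and g is not injective, hence not bijective. This x = 2 is the requested value below 6.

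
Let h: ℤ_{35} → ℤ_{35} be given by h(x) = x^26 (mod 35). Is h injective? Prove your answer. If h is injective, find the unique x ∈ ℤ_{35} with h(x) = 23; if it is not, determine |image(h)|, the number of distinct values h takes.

12

h(1) = 1^26 = 1.
h(6): Repeated squaring mod 35: 6^1 ≡ 6, 6^2 ≡ 6² = 36 ≡ 1, 6^4 ≡ 1² = 1, 6^8 ≡ 1² = 1, 6^16 ≡ 1² = 1. Since 26 = 16 + 8 + 2, 6^26 ≡ 1·1·1: 1·1 = 1, then 1·1 = 1. So 6^26 ≡ 1 (mod 35).
So h(1) = h(6) = 1 while 1 ≠ 6, therefore h is not injective.
Since h is not injective, we determine |image(h)|. Computing x^26 mod 35 for each x (by repeated squaring, reducing mod 35 at every step), the values h(0), h(1), …, h(34) are: 0, 1, 4, 9, 16, 25, 1, 14, 29, 11, 30, 16, 4, 29, 21, 15, 11, 9, 9, 11, 15, 21, 29, 4, 16, 30, 11, 29, 14, 1, 25, 16, 9, 4, 1.
The distinct values are {0, 1, 4, 9, 11, 14, 15, 16, 21, 25, 29, 30}; there are 12 of them.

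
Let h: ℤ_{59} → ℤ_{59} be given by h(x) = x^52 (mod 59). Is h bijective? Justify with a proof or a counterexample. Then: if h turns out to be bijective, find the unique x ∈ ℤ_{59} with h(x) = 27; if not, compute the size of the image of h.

30

h(29): Repeated squaring mod 59: 29^1 ≡ 29, 29^2 ≡ 29² = 841 ≡ 15, 29^4 ≡ 15² = 225 ≡ 48, 29^8 ≡ 48² = 2304 ≡ 3, 29^16 ≡ 3² = 9, 29^32 ≡ 9² = 81 ≡ 22. Since 52 = 32 + 16 + 4, 29^52 ≡ 22·9·48: 22·9 = 198 ≡ 21, then 21·48 = 1008 ≡ 5. So 29^52 ≡ 5 (mod 59).
h(30): Repeated squaring mod 59: 30^1 ≡ 30, 30^2 ≡ 30² = 900 ≡ 15, 30^4 ≡ 15² = 225 ≡ 48, 30^8 ≡ 48² = 2304 ≡ 3, 30^16 ≡ 3² = 9, 30^32 ≡ 9² = 81 ≡ 22. Since 52 = 32 + 16 + 4, 30^52 ≡ 22·9·48: 22·9 = 198 ≡ 21, then 21·48 = 1008 ≡ 5. So 30^52 ≡ 5 (mod 59).
So h(29) = h(30) = 5 while 29 ≠ 30, so h is not injective, hence not bijective.
Since h is not bijective, we determine |image(h)|. Computing x^52 mod 59 for each x (by repeated squaring, reducing mod 59 at every step), the values h(0), h(1), …, h(58) are: 0, 1, 12, 45, 26, 53, 9, 20, 17, 19, 46, 35, 49, 28, 4, 25, 27, 3, 51, 16, 21, 15, 7, 22, 57, 36, 41, 29, 48, 5, 5, 48, 29, 41, 36, 57, 22, 7, 15, 21, 16, 51, 3, 27, 25, 4, 28, 49, 35, 46, 19, 17, 20, 9, 53, 26, 45, 12, 1.
The distinct values are {0, 1, 3, 4, 5, 7, 9, 12, 15, 16, 17, 19, 20, 21, 22, 25, 26, 27, 28, 29, 35, 36, 41, 45, 46, 48, 49, 51, 53, 57}; there are 30 of them.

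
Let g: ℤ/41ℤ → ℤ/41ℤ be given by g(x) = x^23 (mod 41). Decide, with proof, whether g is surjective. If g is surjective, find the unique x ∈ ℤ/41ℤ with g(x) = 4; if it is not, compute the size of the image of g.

Since 41 is prime, the nonzero elements of ℤ/41ℤ form a cyclic group of order 40.
As gcd(23, 40) = 1, raising to the 23rd power is a bijection on this group: if x_1^23 ≡ x_2^23 then (x_1x_2^{−1})^23 = 1, and the only element of order dividing gcd(23, 40) = 1 is 1, so x_1 = x_2.
With g(0) = 0 this makes g injective on all of ℤ/41ℤ, hence bijective (finite equal-size domain and codomain). In particular g is surjective.
Since g is surjective, we find the preimage of 4. The inverse of x ↦ x^23 on (ℤ/41ℤ)^× is x ↦ x^7, because 23·7 = 161 = 4·40 + 1 ≡ 1 (mod 40) and x^{40} = 1 for x ≠ 0 (Fermat). So g⁻¹(4) = 4^7 mod 41.
Repeated squaring mod 41: 4^1 ≡ 4, 4^2 ≡ 4² = 16, 4^4 ≡ 16² = 256 ≡ 10. Since 7 = 4 + 2 + 1, 4^7 ≡ 10·16·4: 10·16 = 160 ≡ 37, then 37·4 = 148 ≡ 25. So 4^7 ≡ 25 (mod 41).
Hence g⁻¹(4) = 25.

25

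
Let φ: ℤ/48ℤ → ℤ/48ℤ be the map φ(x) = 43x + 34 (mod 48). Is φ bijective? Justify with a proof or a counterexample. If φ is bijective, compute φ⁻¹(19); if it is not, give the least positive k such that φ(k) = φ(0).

3

If φ(x_1) = φ(x_2), then 43x_1 ≡ 43x_2 (mod 48). Because gcd(43, 48) = 1, we may cancel 43 to get x_1 ≡ x_2 (mod 48).
We now compute 43⁻¹ mod 48 explicitly. Euclid's algorithm: 48 = 1·43 + 5, 43 = 8·5 + 3, 5 = 1·3 + 2, 3 = 1·2 + 1; back-substituting gives 1 = 19·43 − 17·48, so 43⁻¹ ≡ 19 (mod 48).
For any y ∈ ℤ/48ℤ, x = 19(y − 34) mod 48 satisfies φ(x) = 43·19(y − 34) + 34 ≡ y (since 43·19 ≡ 1 mod 48). So every y has a preimage.
So φ is bijective.
Since φ is bijective, we compute φ⁻¹(19): solve 43x + 34 ≡ 19 (mod 48), i.e. 43x ≡ 33 (mod 48).
Multiplying by 43⁻¹ = 19 gives x ≡ 19·33 = 627 = 13·48 + 3 ≡ 3 (mod 48).
Check: φ(3) = 43·3 + 34 = 163 = 3·48 + 19 ≡ 19 (mod 48).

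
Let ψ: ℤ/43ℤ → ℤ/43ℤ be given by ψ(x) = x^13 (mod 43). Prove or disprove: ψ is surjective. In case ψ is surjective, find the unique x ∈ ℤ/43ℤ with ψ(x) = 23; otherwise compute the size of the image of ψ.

24

Since 43 is prime, the nonzero elements of ℤ/43ℤ form a cyclic group of order 42.
As gcd(13, 42) = 1, raising to the 13th power is a bijection on this group: if a^13 ≡ b^13 then (ab^{−1})^13 = 1, and the only element of order dividing gcd(13, 42) = 1 is 1, so a = b.
With ψ(0) = 0 this makes ψ injective on all of ℤ/43ℤ, hence bijective (finite equal-size domain and codomain). In particular ψ is surjective.
Since ψ is surjective, we find the preimage of 23. The inverse of x ↦ x^13 on (ℤ/43ℤ)^× is x ↦ x^13, because 13·13 = 169 = 4·42 + 1 ≡ 1 (mod 42) and x^{42} = 1 for x ≠ 0 (Fermat). So ψ⁻¹(23) = 23^13 mod 43.
Repeated squaring mod 43: 23^1 ≡ 23, 23^2 ≡ 23² = 529 ≡ 13, 23^4 ≡ 13² = 169 ≡ 40, 23^8 ≡ 40² = 1600 ≡ 9. Since 13 = 8 + 4 + 1, 23^13 ≡ 9·40·23: 9·40 = 360 ≡ 16, then 16·23 = 368 ≡ 24. So 23^13 ≡ 24 (mod 43).
Hence ψ⁻¹(23) = 24.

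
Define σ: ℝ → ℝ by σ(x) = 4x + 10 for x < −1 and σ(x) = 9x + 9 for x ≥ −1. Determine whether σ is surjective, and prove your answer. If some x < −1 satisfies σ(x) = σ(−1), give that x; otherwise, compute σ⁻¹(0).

Both pieces are strictly increasing (slopes 4 and 9), so each is injective on its own interval.
The left piece maps (−∞, −1) onto (−∞, 6); the right piece maps [−1, ∞) onto [0, ∞).
The union (−∞, 6) ∪ [0, ∞) covers ℝ, so σ is surjective.
For the follow-up: the images overlap, so an x < −1 with σ(x) = σ(−1) exists. σ(−1) = 0; solving 4x + 10 = 0 for x < −1 gives x = (0 − 10)/4 = −5/2.

-5/2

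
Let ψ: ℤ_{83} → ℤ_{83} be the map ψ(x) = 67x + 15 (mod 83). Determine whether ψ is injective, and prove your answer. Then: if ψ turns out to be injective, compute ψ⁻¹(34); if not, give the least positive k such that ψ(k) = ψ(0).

By definition, ψ is injective when ψ(a) = ψ(b) forces a = b.
Suppose ψ(a) = ψ(b) in ℤ_{83}. Then 67a + 15 ≡ 67b + 15 (mod 83), thus 67(a − b) ≡ 0 (mod 83).
Since gcd(67, 83) = 1, 67 is invertible modulo 83, therefore a − b ≡ 0 (mod 83), i.e. a = b.
Hence ψ is injective.
We now compute 67⁻¹ mod 83 explicitly. Euclid's algorithm: 83 = 1·67 + 16, 67 = 4·16 + 3, 16 = 5·3 + 1; back-substituting gives 1 = 57·67 − 46·83, so 67⁻¹ ≡ 57 (mod 83).
Since ψ is injective, we find ψ⁻¹(34): we need 67x ≡ 34 − 15 ≡ 19 (mod 83). Using 67⁻¹ = 57: x ≡ 57·19 = 1083 = 13·83 + 4, so x = 4.
Check: ψ(4) = 67·4 + 15 = 283 = 3·83 + 34 ≡ 34 (mod 83).

4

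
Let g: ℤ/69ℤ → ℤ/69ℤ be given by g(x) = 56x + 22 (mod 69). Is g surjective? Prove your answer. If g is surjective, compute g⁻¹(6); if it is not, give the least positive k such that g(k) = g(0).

Since gcd(56, 69) = 1, 56 is invertible modulo 69. Euclid's algorithm: 69 = 1·56 + 13, 56 = 4·13 + 4, 13 = 3·4 + 1; back-substituting gives 1 = 53·56 − 43·69, so 56⁻¹ ≡ 53 (mod 69).
For any y ∈ ℤ/69ℤ, x = 53(y − 22) mod 69 satisfies g(x) = 56·53(y − 22) + 22 ≡ y (since 56·53 ≡ 1 mod 69). So every y has a preimage.
Therefore g is surjective.
Since g is surjective, we find g⁻¹(6): we need 56x ≡ 6 − 22 ≡ 53 (mod 69). Using 56⁻¹ = 53: x ≡ 53·53 = 2809 = 40·69 + 49, so x = 49.
Check: g(49) = 56·49 + 22 = 2766 = 40·69 + 6 ≡ 6 (mod 69).

49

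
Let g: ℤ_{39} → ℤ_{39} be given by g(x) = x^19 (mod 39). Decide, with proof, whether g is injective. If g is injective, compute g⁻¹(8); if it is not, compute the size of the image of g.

5

Computing x^19 mod 39 for each x (by repeated squaring, reducing mod 39 at every step), the values g(0), g(1), …, g(38) are: 0, 1, 11, 3, 4, 8, 33, 19, 5, 9, 10, 2, 12, 13, 14, 24, 16, 17, 21, 7, 32, 18, 22, 23, 15, 25, 26, 27, 37, 29, 30, 34, 20, 6, 31, 35, 36, 28, 38.
Every element of ℤ_{39} appears exactly once in this list, so g is a bijection, and in particular injective.
Since g is injective, we read off the preimage of 8 from the same table: g(5) = 8, so g⁻¹(8) = 5.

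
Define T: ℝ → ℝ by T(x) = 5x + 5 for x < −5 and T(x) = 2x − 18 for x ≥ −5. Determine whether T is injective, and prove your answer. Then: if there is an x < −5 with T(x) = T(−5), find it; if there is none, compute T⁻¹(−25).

-33/5

Both pieces are strictly increasing (slopes 5 and 2), so each is injective on its own interval.
The left piece maps (−∞, −5) onto (−∞, −20); the right piece maps [−5, ∞) onto [−28, ∞).
These images overlap. In particular T(−5) = −28 (right piece), and solving 5x + 5 = −28 on the left piece gives x = −33/5 < −5.
So T(−33/5) = T(−5) with −33/5 ≠ −5, and T is not injective. This x = −33/5 is the requested value below −5.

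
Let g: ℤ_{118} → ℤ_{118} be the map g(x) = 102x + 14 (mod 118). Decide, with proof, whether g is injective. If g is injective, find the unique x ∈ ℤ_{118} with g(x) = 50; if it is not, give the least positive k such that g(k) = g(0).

59

We have gcd(102, 118) = 2 > 1. Taking a = 0 and b = 59: g(0) = 14 and g(59) = 102·59 + 14 = 6032 ≡ 14 (mod 118).
So g(0) = g(59) while 0 ≠ 59, so g is not injective.
Since g is not injective, we find the least positive k with g(k) = g(0): this means 102k ≡ 0 (mod 118), i.e. 118 ∣ 102k. Since gcd(102, 118) = 2, dividing through by 2 this holds exactly when 59 ∣ 51k, and as gcd(51, 59) = 1, exactly when 59 ∣ k.
The smallest positive such k is 59.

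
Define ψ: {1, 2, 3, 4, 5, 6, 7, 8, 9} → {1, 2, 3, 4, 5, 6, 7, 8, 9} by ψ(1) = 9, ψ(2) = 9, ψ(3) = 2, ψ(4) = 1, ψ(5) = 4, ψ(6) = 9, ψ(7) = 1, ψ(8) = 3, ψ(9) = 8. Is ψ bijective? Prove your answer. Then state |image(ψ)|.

ψ(1) = 9 = ψ(2) with 1 ≠ 2, so ψ is not injective, hence not bijective.
The image of ψ is {1, 2, 3, 4, 8, 9}, which has 6 elements.

6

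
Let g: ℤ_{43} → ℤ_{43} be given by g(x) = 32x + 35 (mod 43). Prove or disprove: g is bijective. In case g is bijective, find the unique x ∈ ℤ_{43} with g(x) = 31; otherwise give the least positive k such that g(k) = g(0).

Recall that injectivity means: for all x_1, x_2 in the domain, g(x_1) = g(x_2) implies x_1 = x_2.
If g(x_1) = g(x_2), then 32x_1 ≡ 32x_2 (mod 43). Because gcd(32, 43) = 1, we may cancel 32 to get x_1 ≡ x_2 (mod 43).
We now compute 32⁻¹ mod 43 explicitly. Euclid's algorithm: 43 = 1·32 + 11, 32 = 2·11 + 10, 11 = 1·10 + 1; back-substituting gives 1 = 39·32 − 29·43, so 32⁻¹ ≡ 39 (mod 43).
Then y ↦ 39(y − 35) is a two-sided inverse to g, so every y ∈ ℤ_{43} has a preimage.
Hence g is bijective.
Since g is bijective, we find g⁻¹(31): we need 32x ≡ 31 − 35 ≡ 39 (mod 43). Using 32⁻¹ = 39: x ≡ 39·39 = 1521 = 35·43 + 16, so x = 16.
Check: g(16) = 32·16 + 35 = 547 = 12·43 + 31 ≡ 31 (mod 43).

16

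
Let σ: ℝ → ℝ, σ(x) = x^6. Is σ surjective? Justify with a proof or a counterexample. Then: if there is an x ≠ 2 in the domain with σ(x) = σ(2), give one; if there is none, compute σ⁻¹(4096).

Since 6 is even, x^6 ≥ 0 for all x ∈ ℝ, so −1 ∈ ℝ has no preimage. So σ is not surjective.
For the follow-up, such an x exists: taking x = −2 ∈ ℝ gives σ(−2) = 64 = σ(2) with −2 ≠ 2.

-2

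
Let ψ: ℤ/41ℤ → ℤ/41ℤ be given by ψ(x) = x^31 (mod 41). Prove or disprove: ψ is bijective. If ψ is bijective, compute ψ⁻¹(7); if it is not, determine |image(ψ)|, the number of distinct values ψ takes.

Since 41 is prime, the nonzero elements of ℤ/41ℤ form a cyclic group of order 40.
As gcd(31, 40) = 1, raising to the 31st power is a bijection on this group: if s^31 ≡ t^31 then (st^{−1})^31 = 1, and the only element of order dividing gcd(31, 40) = 1 is 1, so s = t.
With ψ(0) = 0 this makes ψ injective on all of ℤ/41ℤ, hence bijective (finite equal-size domain and codomain). In particular ψ is bijective.
Since ψ is bijective, we find the preimage of 7. The inverse of x ↦ x^31 on (ℤ/41ℤ)^× is x ↦ x^31, because 31·31 = 961 = 24·40 + 1 ≡ 1 (mod 40) and x^{40} = 1 for x ≠ 0 (Fermat). So ψ⁻¹(7) = 7^31 mod 41.
Repeated squaring mod 41: 7^1 ≡ 7, 7^2 ≡ 7² = 49 ≡ 8, 7^4 ≡ 8² = 64 ≡ 23, 7^8 ≡ 23² = 529 ≡ 37, 7^16 ≡ 37² = 1369 ≡ 16. Since 31 = 16 + 8 + 4 + 2 + 1, 7^31 ≡ 16·37·23·8·7: 16·37 = 592 ≡ 18, then 18·23 = 414 ≡ 4, then 4·8 = 32, then 32·7 = 224 ≡ 19. So 7^31 ≡ 19 (mod 41).
Hence ψ⁻¹(7) = 19.

19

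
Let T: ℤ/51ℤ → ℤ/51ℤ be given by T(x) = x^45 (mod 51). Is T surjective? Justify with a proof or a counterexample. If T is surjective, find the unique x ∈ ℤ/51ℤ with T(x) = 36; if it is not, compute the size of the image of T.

15

Computing x^45 mod 51 for each x (by repeated squaring, reducing mod 51 at every step), the values T(0), T(1), …, T(50) are: 0, 1, 32, 12, 4, 20, 27, 40, 26, 42, 28, 41, 48, 13, 5, 36, 16, 17, 18, 49, 29, 21, 37, 44, 6, 43, 8, 45, 7, 14, 30, 22, 2, 33, 34, 35, 15, 46, 38, 3, 10, 23, 9, 25, 11, 24, 31, 47, 39, 19, 50.
Every element of ℤ/51ℤ appears exactly once in this list, so T is a bijection, and in particular surjective.
Since T is surjective, we read off the preimage of 36 from the same table: T(15) = 36, so T⁻¹(36) = 15.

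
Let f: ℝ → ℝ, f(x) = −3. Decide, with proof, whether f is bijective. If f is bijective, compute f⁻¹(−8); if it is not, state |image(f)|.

Recall that injectivity means: for all u, v in the domain, f(u) = f(v) implies u = v.
f(0) = −3 = f(1) with 0 ≠ 1, so f is not injective, hence not bijective.
Since f is not bijective, we state |image(f)|: the image of f is {−3}, which has 1 element.

1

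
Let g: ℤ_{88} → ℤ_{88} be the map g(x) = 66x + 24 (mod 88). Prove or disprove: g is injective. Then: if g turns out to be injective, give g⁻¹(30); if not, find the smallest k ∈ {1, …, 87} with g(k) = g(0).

By definition, g is injective when g(s) = g(t) forces s = t.
We have gcd(66, 88) = 22 > 1. Taking s = 0 and t = 4: g(0) = 24 and g(4) = 66·4 + 24 = 288 ≡ 24 (mod 88).
So g(0) = g(4) while 0 ≠ 4, hence g is not injective.
Since g is not injective, we find the least positive k with g(k) = g(0): this means 66k ≡ 0 (mod 88), i.e. 88 ∣ 66k. Since gcd(66, 88) = 22, dividing through by 22 this holds exactly when 4 ∣ 3k, and as gcd(3, 4) = 1, exactly when 4 ∣ k.
The smallest positive such k is 4.

4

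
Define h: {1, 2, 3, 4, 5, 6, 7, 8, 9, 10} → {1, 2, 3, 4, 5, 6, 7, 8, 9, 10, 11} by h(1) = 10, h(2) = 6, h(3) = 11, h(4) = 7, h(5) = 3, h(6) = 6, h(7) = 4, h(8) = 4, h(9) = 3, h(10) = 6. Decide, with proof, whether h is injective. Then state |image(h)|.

h(2) = 6 = h(6) with 2 ≠ 6, so h is not injective.
The image of h is {3, 4, 6, 7, 10, 11}, which has 6 elements.

6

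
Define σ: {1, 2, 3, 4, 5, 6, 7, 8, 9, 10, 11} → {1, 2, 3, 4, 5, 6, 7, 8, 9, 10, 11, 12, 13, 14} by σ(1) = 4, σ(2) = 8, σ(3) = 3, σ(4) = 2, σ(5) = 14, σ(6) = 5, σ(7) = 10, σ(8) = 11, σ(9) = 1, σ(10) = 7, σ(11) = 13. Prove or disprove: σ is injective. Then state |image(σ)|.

11

The values σ(1), …, σ(11) are 4, 8, 3, 2, 14, 5, 10, 11, 1, 7, 13 — all distinct.
So σ(s) = σ(t) only when s = t, and σ is injective.
The image of σ is {1, 2, 3, 4, 5, 7, 8, 10, 11, 13, 14}, which has 11 elements.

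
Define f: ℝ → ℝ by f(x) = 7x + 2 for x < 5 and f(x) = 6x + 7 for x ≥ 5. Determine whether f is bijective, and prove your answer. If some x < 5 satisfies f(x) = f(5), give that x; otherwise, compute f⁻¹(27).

25/7

Both pieces are strictly increasing (slopes 7 and 6), so each is injective on its own interval.
The left piece maps (−∞, 5) onto (−∞, 37); the right piece maps [5, ∞) onto [37, ∞).
Since 37 = 37, the images partition ℝ: f is injective and surjective, hence bijective.
Because the two images are disjoint, no x < 5 has f(x) = f(5), so we compute f⁻¹(27): 27 lies in (−∞, 37), so solve 7x + 2 = 27: x = (27 − 2)/7 = 25/7.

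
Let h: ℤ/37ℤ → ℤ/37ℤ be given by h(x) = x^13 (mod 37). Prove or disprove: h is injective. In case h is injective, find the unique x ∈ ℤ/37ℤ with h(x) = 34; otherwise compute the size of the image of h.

Since 37 is prime, the nonzero elements of ℤ/37ℤ form a cyclic group of order 36.
As gcd(13, 36) = 1, raising to the 13th power is a bijection on this group: if x_1^13 ≡ x_2^13 then (x_1x_2^{−1})^13 = 1, and the only element of order dividing gcd(13, 36) = 1 is 1, so x_1 = x_2.
With h(0) = 0 this makes h injective on all of ℤ/37ℤ, hence bijective (finite equal-size domain and codomain). In particular h is injective.
Since h is injective, we find the preimage of 34. The inverse of x ↦ x^13 on (ℤ/37ℤ)^× is x ↦ x^25, because 13·25 = 325 = 9·36 + 1 ≡ 1 (mod 36) and x^{36} = 1 for x ≠ 0 (Fermat). So h⁻¹(34) = 34^25 mod 37.
Repeated squaring mod 37: 34^1 ≡ 34, 34^2 ≡ 34² = 1156 ≡ 9, 34^4 ≡ 9² = 81 ≡ 7, 34^8 ≡ 7² = 49 ≡ 12, 34^16 ≡ 12² = 144 ≡ 33. Since 25 = 16 + 8 + 1, 34^25 ≡ 33·12·34: 33·12 = 396 ≡ 26, then 26·34 = 884 ≡ 33. So 34^25 ≡ 33 (mod 37).
Hence h⁻¹(34) = 33.

33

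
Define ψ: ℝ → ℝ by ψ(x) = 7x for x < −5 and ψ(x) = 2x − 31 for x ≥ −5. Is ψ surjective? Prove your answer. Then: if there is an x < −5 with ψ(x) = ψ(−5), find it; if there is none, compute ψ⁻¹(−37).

Both pieces are strictly increasing (slopes 7 and 2), so each is injective on its own interval.
The left piece maps (−∞, −5) onto (−∞, −35); the right piece maps [−5, ∞) onto [−41, ∞).
The union (−∞, −35) ∪ [−41, ∞) covers ℝ, so ψ is surjective.
For the follow-up: the images overlap, so an x < −5 with ψ(x) = ψ(−5) exists. ψ(−5) = −41; solving 7x = −41 for x < −5 gives x = (−41 − 0)/7 = −41/7.

-41/7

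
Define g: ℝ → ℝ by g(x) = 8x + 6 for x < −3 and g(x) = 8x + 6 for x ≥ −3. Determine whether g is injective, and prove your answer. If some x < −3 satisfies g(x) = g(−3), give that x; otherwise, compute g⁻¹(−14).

Both pieces are strictly increasing (slopes 8 and 8), so each is injective on its own interval.
The left piece maps (−∞, −3) onto (−∞, −18); the right piece maps [−3, ∞) onto [−18, ∞).
These images are disjoint, so no value is attained by both pieces. So g is injective.
Because the two images are disjoint, no x < −3 has g(x) = g(−3), so we compute g⁻¹(−14): −14 lies in [−18, ∞), so solve 8x + 6 = −14: x = (−14 − 6)/8 = −5/2.

-5/2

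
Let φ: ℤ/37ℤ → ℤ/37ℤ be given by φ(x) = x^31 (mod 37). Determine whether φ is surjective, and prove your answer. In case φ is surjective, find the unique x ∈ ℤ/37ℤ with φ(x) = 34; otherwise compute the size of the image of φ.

Since 37 is prime, the nonzero elements of ℤ/37ℤ form a cyclic group of order 36.
As gcd(31, 36) = 1, raising to the 31st power is a bijection on this group: if a^31 ≡ b^31 then (ab^{−1})^31 = 1, and the only element of order dividing gcd(31, 36) = 1 is 1, so a = b.
With φ(0) = 0 this makes φ injective on all of ℤ/37ℤ, hence bijective (finite equal-size domain and codomain). In particular φ is surjective.
Since φ is surjective, we find the preimage of 34. The inverse of x ↦ x^31 on (ℤ/37ℤ)^× is x ↦ x^7, because 31·7 = 217 = 6·36 + 1 ≡ 1 (mod 36) and x^{36} = 1 for x ≠ 0 (Fermat). So φ⁻¹(34) = 34^7 mod 37.
Repeated squaring mod 37: 34^1 ≡ 34, 34^2 ≡ 34² = 1156 ≡ 9, 34^4 ≡ 9² = 81 ≡ 7. Since 7 = 4 + 2 + 1, 34^7 ≡ 7·9·34: 7·9 = 63 ≡ 26, then 26·34 = 884 ≡ 33. So 34^7 ≡ 33 (mod 37).
Hence φ⁻¹(34) = 33.

33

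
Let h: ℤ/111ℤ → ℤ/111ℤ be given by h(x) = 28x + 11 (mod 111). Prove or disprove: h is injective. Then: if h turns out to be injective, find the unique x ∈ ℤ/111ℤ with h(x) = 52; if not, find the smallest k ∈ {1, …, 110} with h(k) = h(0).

53

Recall: h is injective if h(x_1) = h(x_2) implies x_1 = x_2.
If h(x_1) = h(x_2), then 28x_1 ≡ 28x_2 (mod 111). Because gcd(28, 111) = 1, we may cancel 28 to get x_1 ≡ x_2 (mod 111).
Hence h is injective.
We now compute 28⁻¹ mod 111 explicitly. Euclid's algorithm: 111 = 3·28 + 27, 28 = 1·27 + 1; back-substituting gives 1 = 4·28 − 1·111, so 28⁻¹ ≡ 4 (mod 111).
Since h is injective, we compute h⁻¹(52): solve 28x + 11 ≡ 52 (mod 111), i.e. 28x ≡ 41 (mod 111).
Multiplying by 28⁻¹ = 4 gives x ≡ 4·41 = 164 = 1·111 + 53 ≡ 53 (mod 111).
Check: h(53) = 28·53 + 11 = 1495 = 13·111 + 52 ≡ 52 (mod 111).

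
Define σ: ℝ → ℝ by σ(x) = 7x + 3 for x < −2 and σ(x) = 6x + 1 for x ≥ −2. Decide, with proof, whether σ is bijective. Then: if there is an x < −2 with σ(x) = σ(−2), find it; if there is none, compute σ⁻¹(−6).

-7/6

Both pieces are strictly increasing (slopes 7 and 6), so each is injective on its own interval.
The left piece maps (−∞, −2) onto (−∞, −11); the right piece maps [−2, ∞) onto [−11, ∞).
Since −11 = −11, the images partition ℝ: σ is injective and surjective, hence bijective.
Because the two images are disjoint, no x < −2 has σ(x) = σ(−2), so we compute σ⁻¹(−6): −6 lies in [−11, ∞), so solve 6x + 1 = −6: x = (−6 − 1)/6 = −7/6.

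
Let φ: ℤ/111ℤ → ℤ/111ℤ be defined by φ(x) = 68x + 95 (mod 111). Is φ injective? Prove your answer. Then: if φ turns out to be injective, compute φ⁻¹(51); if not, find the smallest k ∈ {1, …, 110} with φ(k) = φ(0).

If φ(x_1) = φ(x_2), then 68x_1 ≡ 68x_2 (mod 111). Because gcd(68, 111) = 1, we may cancel 68 to get x_1 ≡ x_2 (mod 111).
So φ is injective.
We now compute 68⁻¹ mod 111 explicitly. Euclid's algorithm: 111 = 1·68 + 43, 68 = 1·43 + 25, 43 = 1·25 + 18, 25 = 1·18 + 7, 18 = 2·7 + 4, 7 = 1·4 + 3, 4 = 1·3 + 1; back-substituting gives 1 = 80·68 − 49·111, so 68⁻¹ ≡ 80 (mod 111).
Since φ is injective, we find φ⁻¹(51): we need 68x ≡ 51 − 95 ≡ 67 (mod 111). Using 68⁻¹ = 80: x ≡ 80·67 = 5360 = 48·111 + 32, so x = 32.
Check: φ(32) = 68·32 + 95 = 2271 = 20·111 + 51 ≡ 51 (mod 111).

32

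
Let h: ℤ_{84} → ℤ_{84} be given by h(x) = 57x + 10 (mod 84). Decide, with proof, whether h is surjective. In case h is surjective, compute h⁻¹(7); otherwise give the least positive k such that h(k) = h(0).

Recall: surjectivity means every element of the codomain has a preimage under h.
Since gcd(57, 84) = 3, we have 57x ≡ 0 (mod 3) for all x, so h(x) ≡ 1 (mod 3).
But 0 ≢ 1 (mod 3), so 0 ∈ ℤ_{84} has no preimage. Thus h is not surjective.
Since h is not surjective, we find the least positive k with h(k) = h(0): this means 57k ≡ 0 (mod 84), i.e. 84 ∣ 57k. Since gcd(57, 84) = 3, dividing through by 3 this holds exactly when 28 ∣ 19k, and as gcd(19, 28) = 1, exactly when 28 ∣ k.
The smallest positive such k is 28.

28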